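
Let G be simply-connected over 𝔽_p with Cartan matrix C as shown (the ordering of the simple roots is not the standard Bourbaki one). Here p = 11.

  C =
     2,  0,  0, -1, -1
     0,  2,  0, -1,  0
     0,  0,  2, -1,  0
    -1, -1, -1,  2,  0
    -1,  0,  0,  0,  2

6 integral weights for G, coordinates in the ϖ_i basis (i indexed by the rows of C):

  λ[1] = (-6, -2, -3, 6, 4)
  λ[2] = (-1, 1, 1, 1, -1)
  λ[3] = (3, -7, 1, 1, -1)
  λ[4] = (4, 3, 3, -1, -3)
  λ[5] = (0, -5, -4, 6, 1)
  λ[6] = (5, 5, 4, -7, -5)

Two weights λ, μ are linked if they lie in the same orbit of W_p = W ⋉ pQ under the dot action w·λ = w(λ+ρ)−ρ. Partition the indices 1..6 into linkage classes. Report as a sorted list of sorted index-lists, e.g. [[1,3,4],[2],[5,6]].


Root system D_5: the 5×5 matrix C matches after relabeling.

Folding the 6 weights λ_j+ρ into Ā_11 (reps in the given 5-coord order):

    [1] (4, 0, 1, 1, 0)
    [2] (0, 2, 2, 2, 0)
    [3] (0, 2, 2, 2, 0)
    [4] (0, 2, 2, 2, 0)
    [5] (1, 4, 3, 0, 2)
    [6] (4, 0, 1, 1, 0)

Grouping the 6 weights by Ā_11-representative: 3 linkage classes.

[[1, 6], [2, 3, 4], [5]]


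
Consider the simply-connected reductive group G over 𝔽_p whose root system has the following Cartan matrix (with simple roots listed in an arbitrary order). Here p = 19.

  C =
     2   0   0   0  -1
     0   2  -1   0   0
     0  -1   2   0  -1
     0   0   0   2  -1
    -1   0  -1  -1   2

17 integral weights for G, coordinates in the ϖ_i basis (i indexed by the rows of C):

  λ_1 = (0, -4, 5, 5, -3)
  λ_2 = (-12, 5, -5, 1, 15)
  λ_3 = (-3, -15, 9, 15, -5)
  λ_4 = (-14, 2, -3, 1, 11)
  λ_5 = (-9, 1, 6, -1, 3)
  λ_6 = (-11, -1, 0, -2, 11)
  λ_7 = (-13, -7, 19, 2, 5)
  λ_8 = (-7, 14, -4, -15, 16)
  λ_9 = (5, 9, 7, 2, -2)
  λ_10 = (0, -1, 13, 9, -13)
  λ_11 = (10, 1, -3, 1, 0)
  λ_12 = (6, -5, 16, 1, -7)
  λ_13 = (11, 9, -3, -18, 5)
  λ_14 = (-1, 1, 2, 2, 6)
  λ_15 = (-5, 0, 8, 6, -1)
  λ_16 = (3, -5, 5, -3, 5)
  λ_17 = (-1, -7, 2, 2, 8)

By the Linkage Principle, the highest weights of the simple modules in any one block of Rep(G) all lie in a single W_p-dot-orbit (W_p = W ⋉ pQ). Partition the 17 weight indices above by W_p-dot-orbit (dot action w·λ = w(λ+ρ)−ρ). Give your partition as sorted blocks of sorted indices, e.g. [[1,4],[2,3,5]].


Root system D_5: the 5×5 matrix C matches after relabeling.

Alcove-folded reps (p=19, 17 weights, presented ϖ-order):

    1: (1, 3, 1, 4, 1)
    2: (10, 0, 1, 1, 1)
    3: (4, 3, 1, 2, 3)
    4: (10, 0, 1, 1, 1)
    5: (4, 2, 3, 4, 0)
    6: (10, 0, 1, 1, 1)
    7: (1, 3, 1, 4, 1)
    8: (4, 2, 3, 4, 0)
    9: (1, 3, 1, 4, 1)
    10: (10, 0, 1, 1, 1)
    11: (10, 0, 1, 1, 1)
    12: (1, 3, 1, 4, 1)
    13: (1, 3, 1, 4, 1)
    14: (0, 1, 2, 3, 4)
    15: (0, 1, 2, 3, 4)
    16: (4, 3, 1, 2, 3)
    17: (0, 1, 2, 3, 4)

Partition of {1..17} into 5 W_19-dot-orbits:

[[1, 7, 9, 12, 13], [2, 4, 6, 10, 11], [3, 16], [5, 8], [14, 15, 17]]


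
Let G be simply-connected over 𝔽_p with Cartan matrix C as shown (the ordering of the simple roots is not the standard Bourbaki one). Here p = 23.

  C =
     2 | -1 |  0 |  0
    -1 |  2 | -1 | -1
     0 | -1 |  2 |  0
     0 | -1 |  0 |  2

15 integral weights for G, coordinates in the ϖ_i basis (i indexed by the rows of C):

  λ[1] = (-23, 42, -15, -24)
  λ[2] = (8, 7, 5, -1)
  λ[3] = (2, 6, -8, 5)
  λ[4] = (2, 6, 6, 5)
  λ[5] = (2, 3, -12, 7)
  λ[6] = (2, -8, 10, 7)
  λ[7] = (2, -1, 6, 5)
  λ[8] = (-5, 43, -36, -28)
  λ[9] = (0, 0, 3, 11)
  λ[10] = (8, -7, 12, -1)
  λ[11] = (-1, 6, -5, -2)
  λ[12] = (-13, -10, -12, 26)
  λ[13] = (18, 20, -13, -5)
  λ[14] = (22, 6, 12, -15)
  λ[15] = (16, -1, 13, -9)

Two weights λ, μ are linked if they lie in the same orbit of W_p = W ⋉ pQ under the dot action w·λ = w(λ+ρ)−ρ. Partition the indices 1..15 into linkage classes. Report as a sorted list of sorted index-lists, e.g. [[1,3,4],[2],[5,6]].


D_4 Cartan matrix, 4 simple roots permuted; ρ=(1,1,1,1).

Alcove-folded reps (p=23, 15 weights, presented ϖ-order):

  λ_1+ρ ↦ (0, 2, 4, 1);  λ_2+ρ ↦ (9, 0, 6, 0);  λ_3+ρ ↦ (3, 0, 7, 6);  λ_4+ρ ↦ (3, 0, 7, 6);  λ_5+ρ ↦ (4, 3, 4, 1);  λ_6+ρ ↦ (4, 3, 4, 1);  λ_7+ρ ↦ (3, 0, 7, 6);  λ_8+ρ ↦ (1, 1, 4, 12);  λ_9+ρ ↦ (1, 1, 4, 12);  λ_10+ρ ↦ (3, 0, 7, 6);  λ_11+ρ ↦ (0, 2, 4, 1);  λ_12+ρ ↦ (2, 4, 3, 5);  λ_13+ρ ↦ (1, 1, 4, 12);  λ_14+ρ ↦ (3, 0, 7, 6);  λ_15+ρ ↦ (9, 0, 6, 0)

These 15 weights hit 6 W_23-dot-orbits; sizes (2, 2, 5, 2, 3, 1):

[[1, 11], [2, 15], [3, 4, 7, 10, 14], [5, 6], [8, 9, 13], [12]]


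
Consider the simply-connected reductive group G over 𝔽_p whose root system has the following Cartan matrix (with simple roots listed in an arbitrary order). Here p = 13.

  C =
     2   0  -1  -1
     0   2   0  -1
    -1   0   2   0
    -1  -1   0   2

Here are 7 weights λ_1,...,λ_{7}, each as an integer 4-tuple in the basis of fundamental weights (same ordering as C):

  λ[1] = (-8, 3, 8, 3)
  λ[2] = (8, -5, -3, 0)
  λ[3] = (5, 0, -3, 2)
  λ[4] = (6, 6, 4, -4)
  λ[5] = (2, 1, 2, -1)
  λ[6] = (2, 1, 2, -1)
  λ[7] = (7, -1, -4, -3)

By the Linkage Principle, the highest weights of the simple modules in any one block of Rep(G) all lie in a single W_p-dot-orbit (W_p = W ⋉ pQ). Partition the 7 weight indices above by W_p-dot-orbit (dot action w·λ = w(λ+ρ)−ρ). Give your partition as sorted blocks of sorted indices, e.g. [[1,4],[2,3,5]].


C ↔ A_4 under row/col permutation; |W(A_4)| = 120.

λ_j+ρ reflected into Ā_13 (⟨·,θ^∨⟩≤13); 4-tuples as given:

  1: (4, 1, 2, 3)
  2: (4, 1, 2, 3)
  3: (4, 1, 2, 3)
  4: (4, 1, 2, 3)
  5: (3, 2, 3, 0)
  6: (3, 2, 3, 0)
  7: (3, 2, 3, 0)

The 7 indices split into 2 linkage classes (same alcove rep ⇔ same W_13-dot-orbit):

[[1, 2, 3, 4], [5, 6, 7]]


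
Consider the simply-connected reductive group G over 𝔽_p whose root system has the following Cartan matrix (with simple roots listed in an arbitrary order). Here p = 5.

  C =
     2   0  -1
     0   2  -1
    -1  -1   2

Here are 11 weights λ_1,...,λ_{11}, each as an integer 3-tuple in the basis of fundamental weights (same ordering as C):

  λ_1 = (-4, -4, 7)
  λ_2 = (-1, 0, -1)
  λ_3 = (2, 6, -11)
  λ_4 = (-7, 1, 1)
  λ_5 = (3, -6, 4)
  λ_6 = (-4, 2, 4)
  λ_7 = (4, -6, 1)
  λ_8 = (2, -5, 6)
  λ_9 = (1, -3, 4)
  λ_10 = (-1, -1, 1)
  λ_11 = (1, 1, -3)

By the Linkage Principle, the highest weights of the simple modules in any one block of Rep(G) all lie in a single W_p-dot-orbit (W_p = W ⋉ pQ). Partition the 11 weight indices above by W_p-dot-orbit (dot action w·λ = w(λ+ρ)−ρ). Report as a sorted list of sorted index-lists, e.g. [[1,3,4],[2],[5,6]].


C ↔ A_3 under row/col permutation; |W(A_3)| = 24.

Each λ_j+ρ reduced to Ā_5; 3-tuples below use C's row order:

    λ_1 → (0, 0, 2)
    λ_2 → (0, 1, 0)
    λ_3 → (0, 0, 2)
    λ_4 → (1, 1, 2)
    λ_5 → (0, 1, 0)
    λ_6 → (0, 0, 2)
    λ_7 → (0, 0, 3)
    λ_8 → (2, 1, 0)
    λ_9 → (0, 0, 3)
    λ_10 → (0, 0, 2)
    λ_11 → (0, 0, 2)

Grouping the 11 weights by Ā_5-representative: 5 linkage classes.

[[1, 3, 6, 10, 11], [2, 5], [4], [7, 9], [8]]


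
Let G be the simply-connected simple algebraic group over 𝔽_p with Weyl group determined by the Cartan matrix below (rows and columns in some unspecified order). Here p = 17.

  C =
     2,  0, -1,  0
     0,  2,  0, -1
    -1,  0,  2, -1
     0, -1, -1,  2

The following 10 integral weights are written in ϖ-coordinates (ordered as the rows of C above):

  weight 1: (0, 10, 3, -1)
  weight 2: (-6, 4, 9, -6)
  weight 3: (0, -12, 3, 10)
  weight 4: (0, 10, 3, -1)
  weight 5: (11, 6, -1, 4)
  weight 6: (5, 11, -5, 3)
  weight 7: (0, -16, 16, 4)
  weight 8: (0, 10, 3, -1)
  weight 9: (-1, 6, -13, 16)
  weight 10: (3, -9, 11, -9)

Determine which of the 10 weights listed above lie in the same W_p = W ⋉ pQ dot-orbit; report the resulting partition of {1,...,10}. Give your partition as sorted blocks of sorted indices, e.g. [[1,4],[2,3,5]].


Dynkin diagram of C (from the 6 off-diagonal −1 entries): A_4.

Folding the 10 weights λ_j+ρ into Ā_17 (reps in the given 4-coord order):

  [1] (1, 11, 4, 0);  [2] (5, 0, 0, 5);  [3] (1, 11, 4, 0);  [4] (1, 11, 4, 0);  [5] (5, 0, 0, 5);  [6] (1, 11, 4, 0);  [7] (5, 1, 2, 9);  [8] (1, 11, 4, 0);  [9] (5, 0, 0, 5);  [10] (0, 8, 4, 4)

These 10 weights hit 4 W_17-dot-orbits; sizes (5, 3, 1, 1):

[[1, 3, 4, 6, 8], [2, 5, 9], [7], [10]]


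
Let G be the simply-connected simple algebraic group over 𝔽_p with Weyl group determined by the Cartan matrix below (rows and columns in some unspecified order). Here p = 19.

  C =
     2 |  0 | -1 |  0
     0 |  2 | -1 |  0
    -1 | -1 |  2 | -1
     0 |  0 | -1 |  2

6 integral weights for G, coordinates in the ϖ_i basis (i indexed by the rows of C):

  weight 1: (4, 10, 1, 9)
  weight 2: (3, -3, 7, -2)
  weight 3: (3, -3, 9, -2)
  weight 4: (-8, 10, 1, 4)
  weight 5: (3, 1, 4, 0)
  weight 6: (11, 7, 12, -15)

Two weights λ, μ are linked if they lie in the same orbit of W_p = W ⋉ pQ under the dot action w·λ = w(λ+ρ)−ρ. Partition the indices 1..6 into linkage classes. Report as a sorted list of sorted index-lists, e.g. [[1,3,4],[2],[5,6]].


Dynkin diagram of C (from the 6 off-diagonal −1 entries): D_4.

Alcove-folded reps (p=19, 6 weights, presented ϖ-order):

  λ_1+ρ ↦ (4, 2, 5, 1) · λ_2+ρ ↦ (4, 2, 5, 1) · λ_3+ρ ↦ (4, 2, 5, 1) · λ_4+ρ ↦ (2, 6, 5, 0) · λ_5+ρ ↦ (4, 2, 5, 1) · λ_6+ρ ↦ (2, 6, 5, 0)

Partition of {1..6} into 2 W_19-dot-orbits:

[[1, 2, 3, 5], [4, 6]]


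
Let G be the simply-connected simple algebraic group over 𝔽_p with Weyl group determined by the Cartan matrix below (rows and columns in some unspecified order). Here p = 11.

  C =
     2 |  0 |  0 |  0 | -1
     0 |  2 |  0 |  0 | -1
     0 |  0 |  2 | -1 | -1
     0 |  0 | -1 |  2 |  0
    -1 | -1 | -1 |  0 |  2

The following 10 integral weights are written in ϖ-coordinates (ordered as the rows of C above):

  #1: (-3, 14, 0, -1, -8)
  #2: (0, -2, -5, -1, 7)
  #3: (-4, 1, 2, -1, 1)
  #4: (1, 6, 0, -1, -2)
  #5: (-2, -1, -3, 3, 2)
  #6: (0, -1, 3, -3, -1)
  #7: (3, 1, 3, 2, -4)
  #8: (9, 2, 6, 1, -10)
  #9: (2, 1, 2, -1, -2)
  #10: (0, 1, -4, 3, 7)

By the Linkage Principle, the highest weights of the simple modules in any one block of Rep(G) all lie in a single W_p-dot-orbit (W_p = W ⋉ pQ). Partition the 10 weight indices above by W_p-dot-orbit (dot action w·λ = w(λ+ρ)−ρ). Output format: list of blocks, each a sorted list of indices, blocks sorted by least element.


Dynkin diagram of C (from the 8 off-diagonal −1 entries): D_5.

Folding the 10 weights λ_j+ρ into Ā_11 (reps in the given 5-coord order):

    λ_1 → (1, 0, 2, 2, 0)
    λ_2 → (1, 1, 1, 3, 2)
    λ_3 → (2, 1, 2, 0, 1)
    λ_4 → (1, 6, 0, 0, 1)
    λ_5 → (1, 0, 2, 2, 0)
    λ_6 → (1, 0, 2, 2, 0)
    λ_7 → (1, 1, 1, 3, 2)
    λ_8 → (1, 6, 0, 0, 1)
    λ_9 → (2, 1, 2, 0, 1)
    λ_10 → (0, 1, 0, 5, 1)

Grouping the 10 weights by Ā_11-representative: 5 linkage classes.

[[1, 5, 6], [2, 7], [3, 9], [4, 8], [10]]


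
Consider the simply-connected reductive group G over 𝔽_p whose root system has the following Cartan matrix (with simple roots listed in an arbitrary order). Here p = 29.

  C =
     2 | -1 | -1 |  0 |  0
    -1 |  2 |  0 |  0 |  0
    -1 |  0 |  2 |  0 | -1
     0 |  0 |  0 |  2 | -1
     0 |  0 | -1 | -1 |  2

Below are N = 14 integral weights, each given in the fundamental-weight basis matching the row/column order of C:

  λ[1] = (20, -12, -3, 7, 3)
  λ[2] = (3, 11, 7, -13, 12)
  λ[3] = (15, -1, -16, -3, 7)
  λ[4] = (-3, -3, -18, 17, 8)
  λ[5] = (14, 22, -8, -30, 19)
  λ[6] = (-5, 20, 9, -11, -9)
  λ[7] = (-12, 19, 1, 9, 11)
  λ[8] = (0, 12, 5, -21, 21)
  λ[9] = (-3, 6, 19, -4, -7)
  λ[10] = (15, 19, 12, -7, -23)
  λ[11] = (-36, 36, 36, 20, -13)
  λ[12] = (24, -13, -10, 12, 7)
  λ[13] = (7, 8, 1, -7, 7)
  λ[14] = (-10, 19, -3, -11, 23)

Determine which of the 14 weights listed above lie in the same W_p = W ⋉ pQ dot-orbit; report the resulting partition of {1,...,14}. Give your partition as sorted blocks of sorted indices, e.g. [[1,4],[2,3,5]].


A_5 Cartan matrix, 5 simple roots permuted; ρ=(1,1,1,1,1).

Each λ_j+ρ reduced to Ā_29; 5-tuples below use C's row order:

  1: (8, 9, 2, 6, 2)
  2: (4, 4, 8, 4, 1)
  3: (1, 0, 6, 7, 2)
  4: (8, 9, 2, 6, 2)
  5: (1, 0, 6, 7, 2)
  6: (8, 9, 2, 6, 2)
  7: (2, 5, 9, 6, 3)
  8: (1, 0, 6, 7, 2)
  9: (2, 5, 9, 6, 3)
  10: (1, 0, 6, 7, 2)
  11: (8, 9, 2, 6, 2)
  12: (4, 4, 8, 4, 1)
  13: (8, 9, 2, 6, 2)
  14: (2, 5, 9, 6, 3)

Partition of {1..14} into 4 W_29-dot-orbits:

[[1, 4, 6, 11, 13], [2, 12], [3, 5, 8, 10], [7, 9, 14]]


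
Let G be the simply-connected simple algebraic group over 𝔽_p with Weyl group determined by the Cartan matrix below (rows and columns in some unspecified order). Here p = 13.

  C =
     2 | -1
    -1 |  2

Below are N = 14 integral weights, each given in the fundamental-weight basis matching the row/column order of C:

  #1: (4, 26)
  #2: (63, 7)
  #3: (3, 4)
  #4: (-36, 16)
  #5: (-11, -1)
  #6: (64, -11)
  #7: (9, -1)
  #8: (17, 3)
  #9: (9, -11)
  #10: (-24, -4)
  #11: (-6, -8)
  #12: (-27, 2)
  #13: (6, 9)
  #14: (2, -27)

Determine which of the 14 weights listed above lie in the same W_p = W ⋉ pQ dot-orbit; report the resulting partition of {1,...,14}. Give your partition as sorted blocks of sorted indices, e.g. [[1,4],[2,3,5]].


Type A_2, rank 2, |W|=6; reorder rows/cols to standard.

Folding the 14 weights λ_j+ρ into Ā_13 (reps in the given 2-coord order):

  [1] (7, 5)
  [2] (7, 5)
  [3] (4, 5)
  [4] (4, 5)
  [5] (0, 10)
  [6] (0, 3)
  [7] (10, 0)
  [8] (4, 5)
  [9] (0, 10)
  [10] (10, 0)
  [11] (7, 5)
  [12] (10, 0)
  [13] (3, 6)
  [14] (0, 10)

Partition of {1..14} into 6 W_13-dot-orbits:

[[1, 2, 11], [3, 4, 8], [5, 9, 14], [6], [7, 10, 12], [13]]


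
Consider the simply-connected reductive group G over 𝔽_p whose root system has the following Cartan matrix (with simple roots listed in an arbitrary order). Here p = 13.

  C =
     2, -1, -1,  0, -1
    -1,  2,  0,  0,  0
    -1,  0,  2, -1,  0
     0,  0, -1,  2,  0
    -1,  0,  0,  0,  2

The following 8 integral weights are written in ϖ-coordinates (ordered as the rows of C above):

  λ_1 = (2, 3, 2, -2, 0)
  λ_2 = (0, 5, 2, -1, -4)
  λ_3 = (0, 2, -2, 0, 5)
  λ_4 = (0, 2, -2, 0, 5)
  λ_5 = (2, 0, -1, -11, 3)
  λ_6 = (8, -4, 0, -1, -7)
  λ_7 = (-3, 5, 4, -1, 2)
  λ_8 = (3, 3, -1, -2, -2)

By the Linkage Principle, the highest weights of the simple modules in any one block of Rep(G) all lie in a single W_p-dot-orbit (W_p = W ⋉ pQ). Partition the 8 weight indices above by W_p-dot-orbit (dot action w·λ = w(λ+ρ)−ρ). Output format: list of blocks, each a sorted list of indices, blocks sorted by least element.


Root system D_5: the 5×5 matrix C matches after relabeling.

λ_j+ρ reflected into Ā_13 (⟨·,θ^∨⟩≤13); 5-tuples as given:

  1: (2, 4, 1, 0, 1) · 2: (2, 4, 1, 0, 1) · 3: (0, 3, 1, 0, 6) · 4: (0, 3, 1, 0, 6) · 5: (2, 4, 1, 0, 1) · 6: (0, 3, 1, 0, 6) · 7: (2, 4, 1, 0, 1) · 8: (2, 4, 1, 0, 1)

Partition of {1..8} into 2 W_13-dot-orbits:

[[1, 2, 5, 7, 8], [3, 4, 6]]


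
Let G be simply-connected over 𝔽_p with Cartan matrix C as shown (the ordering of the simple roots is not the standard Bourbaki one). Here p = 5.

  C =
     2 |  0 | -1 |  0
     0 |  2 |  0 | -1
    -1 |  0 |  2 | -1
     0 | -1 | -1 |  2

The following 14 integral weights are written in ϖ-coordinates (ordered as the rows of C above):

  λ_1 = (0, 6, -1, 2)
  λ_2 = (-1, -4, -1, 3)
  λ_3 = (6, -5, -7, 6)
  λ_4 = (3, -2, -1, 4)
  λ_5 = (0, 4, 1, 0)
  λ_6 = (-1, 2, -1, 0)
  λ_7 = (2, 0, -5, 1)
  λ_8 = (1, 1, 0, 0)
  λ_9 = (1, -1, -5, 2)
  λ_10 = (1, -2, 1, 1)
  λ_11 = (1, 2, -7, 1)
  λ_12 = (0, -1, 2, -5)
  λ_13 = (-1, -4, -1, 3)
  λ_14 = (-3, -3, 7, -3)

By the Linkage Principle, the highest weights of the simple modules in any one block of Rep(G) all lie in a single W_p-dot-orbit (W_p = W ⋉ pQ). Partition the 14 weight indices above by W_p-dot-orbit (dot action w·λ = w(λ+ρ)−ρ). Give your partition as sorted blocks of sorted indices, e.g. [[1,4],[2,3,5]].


A_4 Cartan matrix, 4 simple roots permuted; ρ=(1,1,1,1).

Folding the 14 weights λ_j+ρ into Ā_5 (reps in the given 4-coord order):

  1: (0, 1, 3, 1) · 2: (0, 3, 0, 1) · 3: (1, 1, 1, 1) · 4: (0, 3, 0, 1) · 5: (2, 1, 1, 0) · 6: (0, 3, 0, 1) · 7: (1, 1, 1, 1) · 8: (1, 1, 1, 1) · 9: (2, 1, 1, 0) · 10: (1, 0, 2, 1) · 11: (1, 0, 2, 1) · 12: (0, 3, 0, 1) · 13: (0, 3, 0, 1) · 14: (1, 1, 1, 1)

These 14 weights hit 5 W_5-dot-orbits; sizes (1, 5, 4, 2, 2):

[[1], [2, 4, 6, 12, 13], [3, 7, 8, 14], [5, 9], [10, 11]]


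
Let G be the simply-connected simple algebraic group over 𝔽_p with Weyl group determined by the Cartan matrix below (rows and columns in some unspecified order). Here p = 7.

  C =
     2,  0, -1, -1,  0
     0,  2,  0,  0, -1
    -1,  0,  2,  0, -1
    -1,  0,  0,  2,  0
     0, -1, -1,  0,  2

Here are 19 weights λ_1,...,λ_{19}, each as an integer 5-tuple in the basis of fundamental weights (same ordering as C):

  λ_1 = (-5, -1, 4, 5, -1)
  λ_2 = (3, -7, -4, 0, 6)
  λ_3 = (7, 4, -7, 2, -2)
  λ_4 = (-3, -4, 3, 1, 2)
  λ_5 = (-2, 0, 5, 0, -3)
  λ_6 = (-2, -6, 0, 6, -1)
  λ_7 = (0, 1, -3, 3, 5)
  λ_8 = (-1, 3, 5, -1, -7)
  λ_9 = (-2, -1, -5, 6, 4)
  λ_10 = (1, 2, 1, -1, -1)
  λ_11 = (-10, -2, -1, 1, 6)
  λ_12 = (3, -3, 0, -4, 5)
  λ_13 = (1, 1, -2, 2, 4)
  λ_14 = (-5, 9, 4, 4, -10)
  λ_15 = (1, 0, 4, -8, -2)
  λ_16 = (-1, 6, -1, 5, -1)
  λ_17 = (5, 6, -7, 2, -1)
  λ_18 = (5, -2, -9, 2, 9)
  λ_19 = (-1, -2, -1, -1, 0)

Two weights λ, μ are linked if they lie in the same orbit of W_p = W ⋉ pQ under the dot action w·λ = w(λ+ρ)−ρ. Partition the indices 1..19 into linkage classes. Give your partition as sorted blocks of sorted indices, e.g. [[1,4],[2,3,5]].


Root system A_5: the 5×5 matrix C matches after relabeling.

Folding the 19 weights λ_j+ρ into Ā_7 (reps in the given 5-coord order):

    [1] (4, 0, 1, 2, 0)
    [2] (0, 2, 1, 1, 2)
    [3] (0, 2, 1, 1, 2)
    [4] (2, 3, 2, 0, 0)
    [5] (1, 1, 3, 0, 1)
    [6] (4, 0, 1, 2, 0)
    [7] (0, 2, 1, 1, 2)
    [8] (0, 2, 0, 0, 4)
    [9] (4, 0, 1, 2, 0)
    [10] (2, 3, 2, 0, 0)
    [11] (4, 0, 1, 2, 0)
    [12] (0, 2, 1, 1, 2)
    [13] (0, 2, 1, 1, 2)
    [14] (1, 1, 3, 0, 1)
    [15] (4, 0, 1, 2, 0)
    [16] (0, 1, 0, 0, 0)
    [17] (0, 2, 0, 0, 4)
    [18] (1, 1, 3, 0, 1)
    [19] (0, 1, 0, 0, 0)

6 distinct reps among the 19 weights ⇒ 6 W_7-linkage classes:

[[1, 6, 9, 11, 15], [2, 3, 7, 12, 13], [4, 10], [5, 14, 18], [8, 17], [16, 19]]


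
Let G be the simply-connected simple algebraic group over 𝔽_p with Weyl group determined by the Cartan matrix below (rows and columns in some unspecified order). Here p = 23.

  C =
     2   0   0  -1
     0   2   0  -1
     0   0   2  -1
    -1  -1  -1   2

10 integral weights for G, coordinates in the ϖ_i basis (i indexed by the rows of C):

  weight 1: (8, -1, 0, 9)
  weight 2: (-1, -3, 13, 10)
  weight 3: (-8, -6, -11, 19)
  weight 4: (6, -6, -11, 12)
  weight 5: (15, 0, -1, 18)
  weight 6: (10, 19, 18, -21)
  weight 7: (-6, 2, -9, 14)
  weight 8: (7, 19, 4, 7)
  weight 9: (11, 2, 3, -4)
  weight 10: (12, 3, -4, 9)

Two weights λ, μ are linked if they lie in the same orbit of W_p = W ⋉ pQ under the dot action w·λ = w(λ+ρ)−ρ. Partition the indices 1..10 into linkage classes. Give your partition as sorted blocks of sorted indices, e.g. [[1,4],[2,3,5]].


Dynkin diagram of C (from the 6 off-diagonal −1 entries): D_4.

W_23-reps of the 10 weights in Ā_23 (same 4-coord order as C):

  [1] (9, 0, 1, 3)
  [2] (2, 0, 12, 0)
  [3] (5, 3, 8, 2)
  [4] (5, 3, 8, 2)
  [5] (9, 0, 1, 3)
  [6] (9, 0, 1, 3)
  [7] (5, 3, 8, 2)
  [8] (5, 3, 8, 2)
  [9] (9, 0, 1, 3)
  [10] (9, 0, 1, 3)

3 distinct reps among the 10 weights ⇒ 3 W_23-linkage classes:

[[1, 5, 6, 9, 10], [2], [3, 4, 7, 8]]


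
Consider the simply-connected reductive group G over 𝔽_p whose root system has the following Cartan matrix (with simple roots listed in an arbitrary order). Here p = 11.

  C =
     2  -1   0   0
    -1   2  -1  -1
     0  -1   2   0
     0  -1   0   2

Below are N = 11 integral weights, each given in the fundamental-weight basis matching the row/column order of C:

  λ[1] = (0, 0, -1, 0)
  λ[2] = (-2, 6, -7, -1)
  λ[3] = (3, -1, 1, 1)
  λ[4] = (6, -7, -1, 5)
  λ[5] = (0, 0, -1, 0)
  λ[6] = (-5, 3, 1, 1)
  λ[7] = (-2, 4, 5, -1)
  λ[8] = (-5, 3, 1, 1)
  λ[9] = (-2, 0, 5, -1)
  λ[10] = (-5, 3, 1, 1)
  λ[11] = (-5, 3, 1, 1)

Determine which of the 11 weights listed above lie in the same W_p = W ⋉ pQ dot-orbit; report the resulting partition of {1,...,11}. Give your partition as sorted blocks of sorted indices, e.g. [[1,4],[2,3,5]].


C ↔ D_4 under row/col permutation; |W(D_4)| = 192.

Folding the 11 weights λ_j+ρ into Ā_11 (reps in the given 4-coord order):

    λ_1+ρ ↦ (1, 1, 0, 1)
    λ_2+ρ ↦ (1, 0, 6, 0)
    λ_3+ρ ↦ (4, 0, 2, 2)
    λ_4+ρ ↦ (1, 0, 6, 0)
    λ_5+ρ ↦ (1, 1, 0, 1)
    λ_6+ρ ↦ (4, 0, 2, 2)
    λ_7+ρ ↦ (1, 0, 6, 0)
    λ_8+ρ ↦ (4, 0, 2, 2)
    λ_9+ρ ↦ (1, 0, 6, 0)
    λ_10+ρ ↦ (4, 0, 2, 2)
    λ_11+ρ ↦ (4, 0, 2, 2)

Grouping the 11 weights by Ā_11-representative: 3 linkage classes.

[[1, 5], [2, 4, 7, 9], [3, 6, 8, 10, 11]]


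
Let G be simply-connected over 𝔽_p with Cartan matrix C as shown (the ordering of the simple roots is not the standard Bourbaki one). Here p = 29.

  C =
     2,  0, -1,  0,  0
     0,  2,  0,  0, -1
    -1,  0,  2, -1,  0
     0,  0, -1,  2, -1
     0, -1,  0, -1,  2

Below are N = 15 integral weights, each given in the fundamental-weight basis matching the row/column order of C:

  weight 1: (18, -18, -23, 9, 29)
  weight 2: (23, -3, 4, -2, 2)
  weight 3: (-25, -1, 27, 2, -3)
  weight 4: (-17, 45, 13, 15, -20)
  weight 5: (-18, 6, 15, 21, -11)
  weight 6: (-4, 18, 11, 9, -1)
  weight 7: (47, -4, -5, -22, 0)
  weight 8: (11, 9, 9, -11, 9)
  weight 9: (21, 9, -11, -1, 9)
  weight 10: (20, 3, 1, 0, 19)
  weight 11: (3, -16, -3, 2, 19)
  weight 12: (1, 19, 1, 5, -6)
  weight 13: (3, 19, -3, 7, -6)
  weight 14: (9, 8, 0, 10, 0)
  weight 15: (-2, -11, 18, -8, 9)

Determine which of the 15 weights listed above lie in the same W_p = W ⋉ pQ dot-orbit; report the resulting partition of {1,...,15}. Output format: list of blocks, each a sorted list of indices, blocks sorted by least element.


A_5 Cartan matrix, 5 simple roots permuted; ρ=(1,1,1,1,1).

Ā_29 reps of the 15 weights (A_5, coords as presented):

  [1] (7, 6, 1, 11, 1)
  [2] (22, 0, 4, 1, 0)
  [3] (22, 0, 4, 1, 0)
  [4] (3, 1, 2, 12, 1)
  [5] (7, 6, 1, 11, 1)
  [6] (9, 7, 0, 10, 0)
  [7] (2, 15, 2, 1, 5)
  [8] (9, 7, 0, 10, 0)
  [9] (9, 7, 0, 10, 0)
  [10] (2, 15, 2, 1, 5)
  [11] (2, 15, 2, 1, 5)
  [12] (2, 15, 2, 1, 5)
  [13] (2, 15, 2, 1, 5)
  [14] (7, 6, 1, 11, 1)
  [15] (1, 3, 11, 0, 7)

Grouping the 15 weights by Ā_29-representative: 6 linkage classes.

[[1, 5, 14], [2, 3], [4], [6, 8, 9], [7, 10, 11, 12, 13], [15]]


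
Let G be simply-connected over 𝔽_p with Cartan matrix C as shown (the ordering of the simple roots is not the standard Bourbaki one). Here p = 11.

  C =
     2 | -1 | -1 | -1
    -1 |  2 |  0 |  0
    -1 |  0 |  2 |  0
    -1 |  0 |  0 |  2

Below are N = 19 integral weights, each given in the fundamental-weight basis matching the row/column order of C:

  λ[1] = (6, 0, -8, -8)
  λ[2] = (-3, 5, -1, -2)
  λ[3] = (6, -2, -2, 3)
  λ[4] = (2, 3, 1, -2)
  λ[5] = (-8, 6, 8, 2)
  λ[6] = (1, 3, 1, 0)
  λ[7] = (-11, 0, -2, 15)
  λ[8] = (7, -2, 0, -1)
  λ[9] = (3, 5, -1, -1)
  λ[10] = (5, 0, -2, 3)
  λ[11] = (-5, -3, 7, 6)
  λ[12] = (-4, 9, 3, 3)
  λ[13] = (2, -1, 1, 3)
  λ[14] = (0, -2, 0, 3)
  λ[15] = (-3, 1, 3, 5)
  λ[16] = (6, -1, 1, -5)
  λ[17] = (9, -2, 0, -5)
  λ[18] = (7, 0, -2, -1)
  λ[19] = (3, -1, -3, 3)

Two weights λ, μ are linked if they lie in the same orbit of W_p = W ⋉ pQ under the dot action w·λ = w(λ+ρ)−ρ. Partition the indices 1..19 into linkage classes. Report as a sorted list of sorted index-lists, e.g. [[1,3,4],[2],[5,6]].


Dynkin diagram of C (from the 6 off-diagonal −1 entries): D_4.

Ā_11 reps of the 19 weights (D_4, coords as presented):

    [1] (1, 6, 0, 0)
    [2] (2, 1, 1, 0)
    [3] (0, 1, 1, 4)
    [4] (2, 4, 2, 1)
    [5] (2, 0, 2, 4)
    [6] (2, 4, 2, 1)
    [7] (0, 1, 1, 4)
    [8] (2, 1, 1, 0)
    [9] (1, 6, 0, 0)
    [10] (0, 1, 1, 4)
    [11] (2, 4, 2, 1)
    [12] (1, 6, 0, 0)
    [13] (2, 0, 2, 4)
    [14] (0, 1, 1, 4)
    [15] (2, 0, 2, 4)
    [16] (2, 0, 2, 4)
    [17] (0, 1, 1, 4)
    [18] (2, 1, 1, 0)
    [19] (2, 0, 2, 4)

Partition of {1..19} into 5 W_11-dot-orbits:

[[1, 9, 12], [2, 8, 18], [3, 7, 10, 14, 17], [4, 6, 11], [5, 13, 15, 16, 19]]


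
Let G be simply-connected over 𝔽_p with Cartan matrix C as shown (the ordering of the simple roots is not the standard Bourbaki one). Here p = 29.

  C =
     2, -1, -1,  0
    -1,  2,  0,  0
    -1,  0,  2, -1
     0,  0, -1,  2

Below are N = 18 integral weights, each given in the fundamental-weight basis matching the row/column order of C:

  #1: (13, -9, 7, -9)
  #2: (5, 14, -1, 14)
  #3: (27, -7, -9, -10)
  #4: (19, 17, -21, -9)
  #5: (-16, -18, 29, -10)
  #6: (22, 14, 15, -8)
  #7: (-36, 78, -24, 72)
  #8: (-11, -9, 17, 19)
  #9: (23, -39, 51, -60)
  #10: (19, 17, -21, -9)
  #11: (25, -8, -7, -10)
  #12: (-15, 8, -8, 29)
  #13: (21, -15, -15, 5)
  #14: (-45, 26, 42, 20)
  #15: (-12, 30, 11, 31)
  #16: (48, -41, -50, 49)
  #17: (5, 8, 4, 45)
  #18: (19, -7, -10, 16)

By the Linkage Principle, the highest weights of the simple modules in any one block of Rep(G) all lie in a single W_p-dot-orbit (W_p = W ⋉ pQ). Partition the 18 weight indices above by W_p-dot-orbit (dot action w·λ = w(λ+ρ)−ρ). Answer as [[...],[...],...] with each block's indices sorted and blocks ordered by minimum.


Cartan matrix: type A_4 (|W|=120); un-permuting the 4 rows.

W_29-reps of the 18 weights in Ā_29 (same 4-coord order as C):

  λ_1 → (6, 8, 0, 8);  λ_2 → (6, 8, 0, 8);  λ_3 → (5, 6, 9, 8);  λ_4 → (8, 1, 0, 11);  λ_5 → (6, 12, 8, 1);  λ_6 → (4, 7, 9, 6);  λ_7 → (6, 8, 0, 8);  λ_8 → (8, 1, 0, 11);  λ_9 → (5, 6, 9, 8);  λ_10 → (8, 1, 0, 11);  λ_11 → (4, 7, 9, 6);  λ_12 → (5, 6, 9, 8);  λ_13 → (6, 8, 0, 8);  λ_14 → (6, 12, 8, 1);  λ_15 → (2, 9, 1, 3);  λ_16 → (8, 1, 0, 11);  λ_17 → (5, 6, 9, 8);  λ_18 → (5, 6, 9, 8)

These 18 weights hit 6 W_29-dot-orbits; sizes (4, 5, 4, 2, 2, 1):

[[1, 2, 7, 13], [3, 9, 12, 17, 18], [4, 8, 10, 16], [5, 14], [6, 11], [15]]


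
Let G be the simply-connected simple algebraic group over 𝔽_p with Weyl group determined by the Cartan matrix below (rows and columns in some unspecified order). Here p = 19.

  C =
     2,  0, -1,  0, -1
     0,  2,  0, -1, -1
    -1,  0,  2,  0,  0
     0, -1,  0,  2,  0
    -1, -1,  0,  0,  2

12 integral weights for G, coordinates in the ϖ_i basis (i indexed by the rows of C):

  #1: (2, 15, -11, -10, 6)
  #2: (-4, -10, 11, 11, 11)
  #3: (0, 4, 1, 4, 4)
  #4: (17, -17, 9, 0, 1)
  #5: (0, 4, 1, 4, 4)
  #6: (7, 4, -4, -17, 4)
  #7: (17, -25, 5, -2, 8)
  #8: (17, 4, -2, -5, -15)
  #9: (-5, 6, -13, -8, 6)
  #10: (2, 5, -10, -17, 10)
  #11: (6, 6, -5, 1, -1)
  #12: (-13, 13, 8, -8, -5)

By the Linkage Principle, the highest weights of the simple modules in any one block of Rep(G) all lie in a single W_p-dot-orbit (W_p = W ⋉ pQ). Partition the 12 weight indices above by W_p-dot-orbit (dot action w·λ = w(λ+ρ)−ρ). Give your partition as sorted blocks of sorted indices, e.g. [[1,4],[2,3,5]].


Cartan matrix: type A_5 (|W|=720); un-permuting the 5 rows.

λ_j+ρ reflected into Ā_19 (⟨·,θ^∨⟩≤19); 5-tuples as given:

    λ_1+ρ ↦ (3, 7, 4, 2, 0)
    λ_2+ρ ↦ (3, 7, 4, 2, 0)
    λ_3+ρ ↦ (1, 5, 2, 5, 5)
    λ_4+ρ ↦ (3, 4, 1, 9, 1)
    λ_5+ρ ↦ (1, 5, 2, 5, 5)
    λ_6+ρ ↦ (1, 5, 2, 5, 5)
    λ_7+ρ ↦ (1, 5, 2, 5, 5)
    λ_8+ρ ↦ (3, 4, 1, 9, 1)
    λ_9+ρ ↦ (3, 7, 4, 2, 0)
    λ_10+ρ ↦ (1, 5, 2, 5, 5)
    λ_11+ρ ↦ (3, 7, 4, 2, 0)
    λ_12+ρ ↦ (3, 7, 4, 2, 0)

Linkage partition of the 12 weights (3 classes, p=19):

[[1, 2, 9, 11, 12], [3, 5, 6, 7, 10], [4, 8]]


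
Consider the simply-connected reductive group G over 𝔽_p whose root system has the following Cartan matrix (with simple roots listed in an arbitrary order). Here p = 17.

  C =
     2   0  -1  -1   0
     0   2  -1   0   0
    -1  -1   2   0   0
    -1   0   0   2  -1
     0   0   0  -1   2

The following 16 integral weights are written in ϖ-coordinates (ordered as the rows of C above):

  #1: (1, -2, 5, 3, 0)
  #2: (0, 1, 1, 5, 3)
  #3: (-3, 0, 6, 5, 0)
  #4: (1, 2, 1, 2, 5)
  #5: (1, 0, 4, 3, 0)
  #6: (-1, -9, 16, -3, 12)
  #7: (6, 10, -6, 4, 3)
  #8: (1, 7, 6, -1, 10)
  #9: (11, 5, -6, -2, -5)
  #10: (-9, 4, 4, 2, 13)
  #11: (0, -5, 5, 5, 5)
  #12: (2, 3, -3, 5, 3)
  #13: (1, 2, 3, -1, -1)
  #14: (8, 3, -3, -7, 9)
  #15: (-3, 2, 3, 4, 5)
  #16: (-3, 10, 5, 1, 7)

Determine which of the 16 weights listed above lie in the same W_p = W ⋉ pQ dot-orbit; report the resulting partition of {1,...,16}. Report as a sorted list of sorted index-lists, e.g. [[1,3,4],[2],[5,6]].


Cartan matrix: type A_5 (|W|=720); un-permuting the 5 rows.

W_17-reps of the 16 weights in Ā_17 (same 5-coord order as C):

  1: (2, 1, 5, 4, 1);  2: (1, 2, 2, 6, 4);  3: (2, 1, 5, 4, 1);  4: (2, 3, 2, 3, 6);  5: (2, 1, 5, 4, 1);  6: (2, 3, 4, 0, 0);  7: (2, 1, 5, 4, 1);  8: (2, 3, 4, 0, 0);  9: (2, 1, 5, 4, 1);  10: (0, 0, 3, 5, 7);  11: (1, 2, 2, 6, 4);  12: (1, 2, 2, 6, 4);  13: (2, 3, 4, 0, 0);  14: (1, 2, 2, 6, 4);  15: (2, 3, 2, 3, 6);  16: (2, 3, 4, 0, 0)

These 16 weights hit 5 W_17-dot-orbits; sizes (5, 4, 2, 4, 1):

[[1, 3, 5, 7, 9], [2, 11, 12, 14], [4, 15], [6, 8, 13, 16], [10]]


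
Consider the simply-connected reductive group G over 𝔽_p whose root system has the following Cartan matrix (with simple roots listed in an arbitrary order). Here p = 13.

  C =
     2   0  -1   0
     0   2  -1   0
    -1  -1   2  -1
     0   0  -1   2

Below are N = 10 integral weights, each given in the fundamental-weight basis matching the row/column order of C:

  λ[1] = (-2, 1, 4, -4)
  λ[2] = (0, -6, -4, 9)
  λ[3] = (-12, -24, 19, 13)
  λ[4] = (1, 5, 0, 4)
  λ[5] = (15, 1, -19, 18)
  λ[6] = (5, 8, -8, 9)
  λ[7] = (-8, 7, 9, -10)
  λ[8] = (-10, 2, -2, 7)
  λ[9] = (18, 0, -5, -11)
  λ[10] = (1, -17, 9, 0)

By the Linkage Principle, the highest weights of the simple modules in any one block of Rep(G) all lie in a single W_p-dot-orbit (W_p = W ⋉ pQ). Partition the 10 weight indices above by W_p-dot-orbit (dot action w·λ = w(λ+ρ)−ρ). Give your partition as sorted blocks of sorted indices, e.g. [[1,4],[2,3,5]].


Dynkin diagram of C (from the 6 off-diagonal −1 entries): D_4.

Ā_13 reps of the 10 weights (D_4, coords as presented):

  1: (1, 2, 1, 3)
  2: (5, 1, 2, 0)
  3: (1, 7, 0, 2)
  4: (1, 5, 1, 4)
  5: (1, 7, 0, 2)
  6: (1, 2, 1, 3)
  7: (1, 2, 1, 3)
  8: (1, 7, 0, 2)
  9: (1, 7, 0, 2)
  10: (1, 7, 0, 2)

Linkage partition of the 10 weights (4 classes, p=13):

[[1, 6, 7], [2], [3, 5, 8, 9, 10], [4]]


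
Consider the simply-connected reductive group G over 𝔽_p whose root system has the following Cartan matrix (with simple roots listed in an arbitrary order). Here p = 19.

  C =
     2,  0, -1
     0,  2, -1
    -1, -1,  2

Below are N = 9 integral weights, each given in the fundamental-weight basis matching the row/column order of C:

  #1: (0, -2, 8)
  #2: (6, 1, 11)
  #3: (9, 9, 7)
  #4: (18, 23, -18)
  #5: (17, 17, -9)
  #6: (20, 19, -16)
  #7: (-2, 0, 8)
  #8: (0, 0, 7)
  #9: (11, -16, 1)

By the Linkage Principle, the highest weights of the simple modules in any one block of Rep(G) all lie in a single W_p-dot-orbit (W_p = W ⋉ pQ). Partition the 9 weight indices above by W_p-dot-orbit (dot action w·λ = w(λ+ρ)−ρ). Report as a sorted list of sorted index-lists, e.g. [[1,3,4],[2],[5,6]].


A_3 Cartan matrix, 3 simple roots permuted; ρ=(1,1,1).

W_19-reps of the 9 weights in Ā_19 (same 3-coord order as C):

  [1] (1, 1, 8);  [2] (5, 0, 12);  [3] (1, 1, 8);  [4] (5, 0, 12);  [5] (1, 1, 8);  [6] (1, 2, 12);  [7] (1, 1, 8);  [8] (1, 1, 8);  [9] (1, 2, 12)

Partition of {1..9} into 3 W_19-dot-orbits:

[[1, 3, 5, 7, 8], [2, 4], [6, 9]]


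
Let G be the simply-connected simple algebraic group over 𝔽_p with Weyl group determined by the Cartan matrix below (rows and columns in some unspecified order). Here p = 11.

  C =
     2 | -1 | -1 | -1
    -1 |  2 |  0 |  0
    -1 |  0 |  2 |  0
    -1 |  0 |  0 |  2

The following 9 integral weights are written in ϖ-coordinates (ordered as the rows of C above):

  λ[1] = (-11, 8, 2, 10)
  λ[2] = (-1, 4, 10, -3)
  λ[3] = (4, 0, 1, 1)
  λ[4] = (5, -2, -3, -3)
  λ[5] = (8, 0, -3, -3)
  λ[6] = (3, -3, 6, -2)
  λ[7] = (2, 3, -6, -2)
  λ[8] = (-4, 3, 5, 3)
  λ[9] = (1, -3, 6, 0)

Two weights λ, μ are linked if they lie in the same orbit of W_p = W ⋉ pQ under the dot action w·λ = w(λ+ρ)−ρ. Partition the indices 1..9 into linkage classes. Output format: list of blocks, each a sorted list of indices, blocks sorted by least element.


Dynkin diagram of C (from the 6 off-diagonal −1 entries): D_4.

Alcove-folded reps (p=11, 9 weights, presented ϖ-order):

    λ_1+ρ ↦ (0, 1, 7, 1)
    λ_2+ρ ↦ (0, 0, 6, 3)
    λ_3+ρ ↦ (1, 1, 2, 2)
    λ_4+ρ ↦ (1, 1, 2, 2)
    λ_5+ρ ↦ (1, 1, 2, 2)
    λ_6+ρ ↦ (0, 2, 7, 1)
    λ_7+ρ ↦ (1, 1, 2, 2)
    λ_8+ρ ↦ (3, 1, 3, 1)
    λ_9+ρ ↦ (0, 2, 7, 1)

Partition of {1..9} into 5 W_11-dot-orbits:

[[1], [2], [3, 4, 5, 7], [6, 9], [8]]


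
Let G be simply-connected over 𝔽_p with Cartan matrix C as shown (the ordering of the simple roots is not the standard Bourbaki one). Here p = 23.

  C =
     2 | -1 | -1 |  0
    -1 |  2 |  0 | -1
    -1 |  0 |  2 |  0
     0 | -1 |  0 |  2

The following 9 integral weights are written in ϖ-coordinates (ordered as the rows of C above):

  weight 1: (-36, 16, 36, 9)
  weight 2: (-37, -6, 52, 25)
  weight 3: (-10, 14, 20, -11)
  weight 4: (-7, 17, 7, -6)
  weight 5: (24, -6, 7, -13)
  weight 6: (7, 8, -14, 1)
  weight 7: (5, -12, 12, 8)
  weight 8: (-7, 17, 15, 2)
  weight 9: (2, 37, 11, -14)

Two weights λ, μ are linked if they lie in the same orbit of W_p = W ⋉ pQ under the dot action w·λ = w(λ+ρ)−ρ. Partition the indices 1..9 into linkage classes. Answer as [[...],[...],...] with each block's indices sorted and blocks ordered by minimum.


Type A_4, rank 4, |W|=120; reorder rows/cols to standard.

Each λ_j+ρ reduced to Ā_23; 4-tuples below use C's row order:

    [1] (5, 4, 8, 2)
    [2] (6, 7, 2, 5)
    [3] (5, 4, 8, 2)
    [4] (6, 7, 2, 5)
    [5] (6, 7, 2, 5)
    [6] (5, 4, 8, 2)
    [7] (5, 4, 8, 2)
    [8] (6, 7, 2, 5)
    [9] (6, 7, 2, 5)

2 distinct reps among the 9 weights ⇒ 2 W_23-linkage classes:

[[1, 3, 6, 7], [2, 4, 5, 8, 9]]


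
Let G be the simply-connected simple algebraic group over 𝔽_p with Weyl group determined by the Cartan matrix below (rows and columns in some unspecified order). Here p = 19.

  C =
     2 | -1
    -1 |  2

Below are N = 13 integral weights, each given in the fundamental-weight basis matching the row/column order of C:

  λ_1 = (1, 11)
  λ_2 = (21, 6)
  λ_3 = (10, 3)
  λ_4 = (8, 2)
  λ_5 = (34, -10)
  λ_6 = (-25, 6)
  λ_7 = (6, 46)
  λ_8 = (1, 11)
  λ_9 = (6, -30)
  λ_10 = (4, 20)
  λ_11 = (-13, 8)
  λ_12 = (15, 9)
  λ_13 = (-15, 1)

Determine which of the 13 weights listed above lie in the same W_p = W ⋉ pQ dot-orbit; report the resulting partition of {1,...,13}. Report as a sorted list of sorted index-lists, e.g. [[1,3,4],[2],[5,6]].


Dynkin diagram of C (from the 2 off-diagonal −1 entries): A_2.

Alcove-folded reps (p=19, 13 weights, presented ϖ-order):

  λ_1+ρ ↦ (2, 12) · λ_2+ρ ↦ (9, 3) · λ_3+ρ ↦ (11, 4) · λ_4+ρ ↦ (9, 3) · λ_5+ρ ↦ (3, 7) · λ_6+ρ ↦ (2, 12) · λ_7+ρ ↦ (3, 7) · λ_8+ρ ↦ (2, 12) · λ_9+ρ ↦ (9, 3) · λ_10+ρ ↦ (2, 12) · λ_11+ρ ↦ (9, 3) · λ_12+ρ ↦ (9, 3) · λ_13+ρ ↦ (2, 12)

Grouping the 13 weights by Ā_19-representative: 4 linkage classes.

[[1, 6, 8, 10, 13], [2, 4, 9, 11, 12], [3], [5, 7]]


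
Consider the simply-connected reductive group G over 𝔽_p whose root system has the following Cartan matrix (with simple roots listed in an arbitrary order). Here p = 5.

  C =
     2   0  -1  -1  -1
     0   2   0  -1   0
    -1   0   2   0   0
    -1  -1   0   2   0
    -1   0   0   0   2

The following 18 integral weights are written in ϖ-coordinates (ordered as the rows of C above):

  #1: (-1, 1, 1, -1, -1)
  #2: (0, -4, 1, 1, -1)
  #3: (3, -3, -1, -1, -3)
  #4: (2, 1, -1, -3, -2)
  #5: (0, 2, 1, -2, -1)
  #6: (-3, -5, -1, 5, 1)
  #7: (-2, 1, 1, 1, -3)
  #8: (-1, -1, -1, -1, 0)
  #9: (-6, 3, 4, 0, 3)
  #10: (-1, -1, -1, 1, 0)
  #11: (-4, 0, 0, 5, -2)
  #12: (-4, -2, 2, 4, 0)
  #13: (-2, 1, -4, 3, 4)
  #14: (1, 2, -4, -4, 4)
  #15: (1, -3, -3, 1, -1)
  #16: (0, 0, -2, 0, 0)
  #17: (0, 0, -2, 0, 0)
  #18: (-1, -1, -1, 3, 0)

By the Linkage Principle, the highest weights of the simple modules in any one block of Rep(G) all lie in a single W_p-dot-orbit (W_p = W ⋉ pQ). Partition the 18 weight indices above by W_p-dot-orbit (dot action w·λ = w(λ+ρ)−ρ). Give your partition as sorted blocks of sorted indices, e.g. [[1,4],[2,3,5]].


Type D_5, rank 5, |W|=1920; reorder rows/cols to standard.

Ā_5 reps of the 18 weights (D_5, coords as presented):

    [1] (0, 2, 2, 0, 0)
    [2] (0, 2, 2, 0, 0)
    [3] (0, 0, 0, 1, 2)
    [4] (0, 0, 0, 2, 1)
    [5] (0, 2, 2, 0, 0)
    [6] (0, 3, 1, 0, 1)
    [7] (0, 1, 1, 1, 1)
    [8] (0, 0, 0, 0, 1)
    [9] (0, 0, 0, 0, 1)
    [10] (0, 0, 0, 2, 1)
    [11] (0, 1, 1, 1, 1)
    [12] (0, 0, 0, 1, 2)
    [13] (0, 3, 1, 0, 1)
    [14] (0, 1, 1, 1, 1)
    [15] (0, 2, 2, 0, 0)
    [16] (0, 1, 1, 1, 1)
    [17] (0, 1, 1, 1, 1)
    [18] (0, 0, 0, 0, 1)

These 18 weights hit 6 W_5-dot-orbits; sizes (4, 2, 2, 2, 5, 3):

[[1, 2, 5, 15], [3, 12], [4, 10], [6, 13], [7, 11, 14, 16, 17], [8, 9, 18]]


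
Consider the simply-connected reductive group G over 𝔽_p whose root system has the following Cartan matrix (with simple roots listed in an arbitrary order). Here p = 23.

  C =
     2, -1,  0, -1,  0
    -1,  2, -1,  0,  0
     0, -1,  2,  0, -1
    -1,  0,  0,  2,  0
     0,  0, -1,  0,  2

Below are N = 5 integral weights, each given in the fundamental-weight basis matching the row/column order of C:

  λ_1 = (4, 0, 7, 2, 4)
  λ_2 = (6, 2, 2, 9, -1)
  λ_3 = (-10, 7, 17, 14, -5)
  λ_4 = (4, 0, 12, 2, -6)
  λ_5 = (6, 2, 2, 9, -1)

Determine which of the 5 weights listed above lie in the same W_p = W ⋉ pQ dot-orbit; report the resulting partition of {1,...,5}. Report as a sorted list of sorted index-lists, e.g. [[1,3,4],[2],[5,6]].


A_5 Cartan matrix, 5 simple roots permuted; ρ=(1,1,1,1,1).

Folding the 5 weights λ_j+ρ into Ā_23 (reps in the given 5-coord order):

  λ_1+ρ ↦ (5, 1, 8, 3, 5) · λ_2+ρ ↦ (7, 3, 3, 10, 0) · λ_3+ρ ↦ (5, 1, 8, 3, 5) · λ_4+ρ ↦ (5, 1, 8, 3, 5) · λ_5+ρ ↦ (7, 3, 3, 10, 0)

These 5 weights hit 2 W_23-dot-orbits; sizes (3, 2):

[[1, 3, 4], [2, 5]]


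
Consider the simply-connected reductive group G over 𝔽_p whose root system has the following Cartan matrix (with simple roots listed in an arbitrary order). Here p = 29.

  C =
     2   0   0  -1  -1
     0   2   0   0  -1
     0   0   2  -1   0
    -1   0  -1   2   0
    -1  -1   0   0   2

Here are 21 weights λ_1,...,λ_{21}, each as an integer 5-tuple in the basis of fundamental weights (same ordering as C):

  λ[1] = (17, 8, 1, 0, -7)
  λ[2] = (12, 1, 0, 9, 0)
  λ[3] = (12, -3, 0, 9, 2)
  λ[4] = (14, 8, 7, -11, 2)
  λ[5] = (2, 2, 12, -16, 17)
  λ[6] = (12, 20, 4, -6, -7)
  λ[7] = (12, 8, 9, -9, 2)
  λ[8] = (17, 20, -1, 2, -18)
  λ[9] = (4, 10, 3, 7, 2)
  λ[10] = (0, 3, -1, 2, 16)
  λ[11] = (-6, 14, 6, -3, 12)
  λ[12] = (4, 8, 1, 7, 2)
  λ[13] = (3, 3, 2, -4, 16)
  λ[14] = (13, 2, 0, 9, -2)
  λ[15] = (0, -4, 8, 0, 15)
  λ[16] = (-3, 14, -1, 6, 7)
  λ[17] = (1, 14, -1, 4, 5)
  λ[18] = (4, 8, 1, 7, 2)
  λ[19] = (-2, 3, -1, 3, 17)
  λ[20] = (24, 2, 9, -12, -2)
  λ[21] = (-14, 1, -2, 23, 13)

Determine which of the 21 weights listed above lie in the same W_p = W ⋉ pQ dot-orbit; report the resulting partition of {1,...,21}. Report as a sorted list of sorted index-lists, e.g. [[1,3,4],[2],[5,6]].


Dynkin diagram of C (from the 8 off-diagonal −1 entries): A_5.

λ_j+ρ reflected into Ā_29 (⟨·,θ^∨⟩≤29); 5-tuples as given:

  [1] (12, 3, 2, 1, 6);  [2] (13, 2, 1, 10, 1);  [3] (13, 2, 1, 10, 1);  [4] (5, 9, 2, 8, 3);  [5] (12, 3, 2, 1, 6);  [6] (2, 15, 0, 5, 6);  [7] (5, 9, 2, 8, 3);  [8] (1, 4, 0, 3, 17);  [9] (5, 9, 2, 8, 3);  [10] (1, 4, 0, 3, 17);  [11] (2, 15, 0, 5, 6);  [12] (5, 9, 2, 8, 3);  [13] (1, 4, 0, 3, 17);  [14] (13, 2, 1, 10, 1);  [15] (1, 3, 9, 1, 13);  [16] (2, 15, 0, 5, 6);  [17] (2, 15, 0, 5, 6);  [18] (5, 9, 2, 8, 3);  [19] (1, 4, 0, 3, 17);  [20] (13, 2, 1, 10, 1);  [21] (13, 2, 1, 10, 1)

Grouping the 21 weights by Ā_29-representative: 6 linkage classes.

[[1, 5], [2, 3, 14, 20, 21], [4, 7, 9, 12, 18], [6, 11, 16, 17], [8, 10, 13, 19], [15]]
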